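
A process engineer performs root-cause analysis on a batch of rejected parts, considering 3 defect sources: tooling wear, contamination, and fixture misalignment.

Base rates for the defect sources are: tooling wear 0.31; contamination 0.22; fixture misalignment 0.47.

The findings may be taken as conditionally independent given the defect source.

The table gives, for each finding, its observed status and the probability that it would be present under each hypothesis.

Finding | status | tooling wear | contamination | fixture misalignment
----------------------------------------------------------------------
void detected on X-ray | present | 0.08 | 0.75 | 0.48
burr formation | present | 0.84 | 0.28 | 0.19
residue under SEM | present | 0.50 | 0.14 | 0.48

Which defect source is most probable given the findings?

For each hypothesis, the unnormalized posterior weight is prior × product of the finding likelihoods:
  tooling wear: 0.31 × 0.08 × 0.84 × 0.50 = 0.010416
  contamination: 0.22 × 0.75 × 0.28 × 0.14 = 0.006468
  fixture misalignment: 0.47 × 0.48 × 0.19 × 0.48 = 0.020575
Normalizing constant Z = 0.010416 + 0.006468 + 0.020575 = 0.037459.
P(tooling wear | evidence) ≈ 0.010416 / 0.037459 ≈ 0.278
P(contamination | evidence) ≈ 0.006468 / 0.037459 ≈ 0.173
P(fixture misalignment | evidence) ≈ 0.020575 / 0.037459 ≈ 0.549
The largest is 0.549, so fixture misalignment is most probable.

fixture misalignment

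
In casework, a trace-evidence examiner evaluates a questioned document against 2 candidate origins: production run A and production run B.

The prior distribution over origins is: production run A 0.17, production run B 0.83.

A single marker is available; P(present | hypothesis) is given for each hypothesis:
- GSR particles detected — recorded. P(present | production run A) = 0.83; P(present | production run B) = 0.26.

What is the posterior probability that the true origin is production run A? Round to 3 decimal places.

0.395

For each hypothesis, the unnormalized posterior weight is prior × likelihood:
  production run A: 0.17 × 0.83 = 0.1411
  production run B: 0.83 × 0.26 = 0.2158
Marginal likelihood of the evidence = 0.3569.
P(production run A | evidence) = 0.1411 / 0.3569 ≈ 0.395.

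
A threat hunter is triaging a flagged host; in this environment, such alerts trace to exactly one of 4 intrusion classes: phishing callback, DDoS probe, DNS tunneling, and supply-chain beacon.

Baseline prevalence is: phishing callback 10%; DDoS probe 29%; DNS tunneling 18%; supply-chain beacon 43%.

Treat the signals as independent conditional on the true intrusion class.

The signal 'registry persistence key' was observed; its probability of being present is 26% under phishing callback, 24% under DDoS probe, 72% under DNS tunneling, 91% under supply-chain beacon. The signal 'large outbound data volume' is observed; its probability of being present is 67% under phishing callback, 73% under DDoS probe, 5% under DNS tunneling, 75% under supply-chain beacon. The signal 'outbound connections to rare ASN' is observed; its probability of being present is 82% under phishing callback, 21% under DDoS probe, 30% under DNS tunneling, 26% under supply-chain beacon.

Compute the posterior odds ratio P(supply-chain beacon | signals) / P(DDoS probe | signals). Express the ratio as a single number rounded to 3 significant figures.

7.15

The normalizing constant cancels in an odds ratio, so compute prior × likelihood for the two hypotheses only:
  supply-chain beacon: 0.43 × 0.91 × 0.75 × 0.26 = 0.076303
  DDoS probe: 0.29 × 0.24 × 0.73 × 0.21 = 0.01067
Posterior odds = 0.076303 / 0.01067 ≈ 7.15.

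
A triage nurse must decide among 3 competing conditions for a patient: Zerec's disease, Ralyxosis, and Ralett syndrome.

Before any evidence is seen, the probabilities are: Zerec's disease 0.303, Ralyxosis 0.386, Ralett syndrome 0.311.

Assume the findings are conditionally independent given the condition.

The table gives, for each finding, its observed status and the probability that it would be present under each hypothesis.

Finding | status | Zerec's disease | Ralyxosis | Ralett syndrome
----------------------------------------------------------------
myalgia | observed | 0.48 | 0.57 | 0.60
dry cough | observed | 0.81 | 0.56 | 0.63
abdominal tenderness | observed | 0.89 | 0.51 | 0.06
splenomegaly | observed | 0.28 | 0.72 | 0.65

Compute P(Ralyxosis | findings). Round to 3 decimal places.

By Bayes' rule with conditional independence, the unnormalized weight for each hypothesis is prior × ∏ likelihoods:
  Zerec's disease: 0.303 × 0.48 × 0.81 × 0.89 × 0.28 = 0.029357
  Ralyxosis: 0.386 × 0.57 × 0.56 × 0.51 × 0.72 = 0.045243
  Ralett syndrome: 0.311 × 0.60 × 0.63 × 0.06 × 0.65 = 0.0045848
Normalizing constant Z = 0.029357 + 0.045243 + 0.0045848 = 0.079185.
P(Ralyxosis | evidence) = 0.045243 / 0.079185 ≈ 0.571.

0.571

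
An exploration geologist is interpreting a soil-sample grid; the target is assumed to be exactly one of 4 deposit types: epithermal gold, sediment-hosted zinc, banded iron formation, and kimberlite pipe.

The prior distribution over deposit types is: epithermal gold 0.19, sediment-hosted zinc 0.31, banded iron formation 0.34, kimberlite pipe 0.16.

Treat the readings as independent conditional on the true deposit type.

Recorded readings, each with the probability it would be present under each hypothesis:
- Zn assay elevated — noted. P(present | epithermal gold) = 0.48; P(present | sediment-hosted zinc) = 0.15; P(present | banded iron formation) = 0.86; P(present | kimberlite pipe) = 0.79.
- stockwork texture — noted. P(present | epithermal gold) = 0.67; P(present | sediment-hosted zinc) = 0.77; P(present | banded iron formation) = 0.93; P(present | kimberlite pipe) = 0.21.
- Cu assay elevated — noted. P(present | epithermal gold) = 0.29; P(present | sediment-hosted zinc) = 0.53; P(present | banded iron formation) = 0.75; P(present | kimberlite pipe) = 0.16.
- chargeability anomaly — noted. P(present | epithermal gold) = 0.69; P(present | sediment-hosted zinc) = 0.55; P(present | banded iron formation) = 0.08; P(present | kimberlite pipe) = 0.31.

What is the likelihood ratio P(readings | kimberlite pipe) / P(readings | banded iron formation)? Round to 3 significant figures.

Joint likelihood of the reading pattern under each hypothesis:
  kimberlite pipe: 0.79 × 0.21 × 0.16 × 0.31 = 0.0082286
  banded iron formation: 0.86 × 0.93 × 0.75 × 0.08 = 0.047988
Bayes factor = 0.0082286 / 0.047988 ≈ 0.171

0.171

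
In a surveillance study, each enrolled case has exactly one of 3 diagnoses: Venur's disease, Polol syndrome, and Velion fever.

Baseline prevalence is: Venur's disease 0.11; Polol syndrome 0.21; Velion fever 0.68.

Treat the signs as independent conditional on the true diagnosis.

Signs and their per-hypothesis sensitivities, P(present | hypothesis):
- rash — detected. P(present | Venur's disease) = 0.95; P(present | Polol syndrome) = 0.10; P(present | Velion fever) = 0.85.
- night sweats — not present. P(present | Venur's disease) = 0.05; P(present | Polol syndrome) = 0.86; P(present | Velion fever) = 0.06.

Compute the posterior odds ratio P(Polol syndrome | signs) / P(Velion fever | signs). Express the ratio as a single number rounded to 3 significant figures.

Posterior odds equal prior odds times the likelihood ratio; only the two competing hypotheses matter (using 1 − P(present | H) for each absent sign).
  Polol syndrome: 0.21 × 0.10 × (1 − 0.86) = 0.00294
  Velion fever: 0.68 × 0.85 × (1 − 0.06) = 0.54332
Odds(Polol syndrome : Velion fever) = 0.00294 / 0.54332 ≈ 0.00541.

0.00541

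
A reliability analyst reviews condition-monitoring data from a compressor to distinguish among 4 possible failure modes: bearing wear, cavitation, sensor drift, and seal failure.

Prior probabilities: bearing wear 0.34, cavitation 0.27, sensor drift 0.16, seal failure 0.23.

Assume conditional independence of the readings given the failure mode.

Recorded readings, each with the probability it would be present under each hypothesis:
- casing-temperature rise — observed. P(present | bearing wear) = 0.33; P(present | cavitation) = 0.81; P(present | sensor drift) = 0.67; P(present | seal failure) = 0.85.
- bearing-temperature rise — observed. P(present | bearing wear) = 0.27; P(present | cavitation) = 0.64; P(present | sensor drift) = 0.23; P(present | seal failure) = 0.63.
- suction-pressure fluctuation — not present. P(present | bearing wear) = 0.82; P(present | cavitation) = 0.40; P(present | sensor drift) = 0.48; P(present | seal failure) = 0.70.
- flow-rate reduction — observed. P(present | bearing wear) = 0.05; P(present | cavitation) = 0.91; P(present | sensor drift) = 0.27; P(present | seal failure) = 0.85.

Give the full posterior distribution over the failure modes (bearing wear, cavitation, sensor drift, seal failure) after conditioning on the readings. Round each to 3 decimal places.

By Bayes' rule with conditional independence, the unnormalized weight for each hypothesis is prior × ∏ likelihoods (using 1 − P(present | H) for each absent reading):
  bearing wear: 0.34 × 0.33 × 0.27 × (1 − 0.82) × 0.05 = 0.00027265
  cavitation: 0.27 × 0.81 × 0.64 × (1 − 0.40) × 0.91 = 0.076423
  sensor drift: 0.16 × 0.67 × 0.23 × (1 − 0.48) × 0.27 = 0.0034617
  seal failure: 0.23 × 0.85 × 0.63 × (1 − 0.70) × 0.85 = 0.031407
Normalizing constant Z = 0.00027265 + 0.076423 + 0.0034617 + 0.031407 = 0.11156.
P(bearing wear | evidence) = 0.00027265 / 0.11156 ≈ 0.002
P(cavitation | evidence) = 0.076423 / 0.11156 ≈ 0.685
P(sensor drift | evidence) = 0.0034617 / 0.11156 ≈ 0.031
P(seal failure | evidence) = 0.031407 / 0.11156 ≈ 0.282

0.002, 0.685, 0.031, 0.282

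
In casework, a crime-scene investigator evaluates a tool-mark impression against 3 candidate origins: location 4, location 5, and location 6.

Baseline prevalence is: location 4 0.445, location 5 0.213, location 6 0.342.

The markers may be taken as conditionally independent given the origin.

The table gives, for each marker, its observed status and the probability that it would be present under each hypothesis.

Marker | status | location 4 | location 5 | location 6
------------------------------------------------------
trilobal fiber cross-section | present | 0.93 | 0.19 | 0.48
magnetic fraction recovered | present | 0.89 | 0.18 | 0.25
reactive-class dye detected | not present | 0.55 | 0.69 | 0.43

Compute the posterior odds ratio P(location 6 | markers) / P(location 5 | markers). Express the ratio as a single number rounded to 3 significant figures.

10.4

Posterior odds equal prior odds times the likelihood ratio; only the two competing hypotheses matter (using 1 − P(present | H) for each absent marker).
  location 6: 0.342 × 0.48 × 0.25 × (1 − 0.43) = 0.023393
  location 5: 0.213 × 0.19 × 0.18 × (1 − 0.69) = 0.0022582
Posterior odds = 0.023393 / 0.0022582 ≈ 10.4.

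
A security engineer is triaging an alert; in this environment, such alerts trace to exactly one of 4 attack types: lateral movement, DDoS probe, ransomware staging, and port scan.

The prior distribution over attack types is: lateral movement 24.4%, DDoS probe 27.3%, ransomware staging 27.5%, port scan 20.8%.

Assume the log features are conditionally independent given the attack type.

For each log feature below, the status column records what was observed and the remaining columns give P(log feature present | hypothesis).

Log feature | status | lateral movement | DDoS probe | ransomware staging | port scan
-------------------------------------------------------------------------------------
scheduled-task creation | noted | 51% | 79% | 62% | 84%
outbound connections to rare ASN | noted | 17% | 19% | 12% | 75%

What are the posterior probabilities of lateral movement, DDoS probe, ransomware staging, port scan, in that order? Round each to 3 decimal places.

For each hypothesis, the unnormalized posterior weight is prior × product of the log feature likelihoods:
  lateral movement: 0.244 × 0.51 × 0.17 = 0.021155
  DDoS probe: 0.273 × 0.79 × 0.19 = 0.040977
  ransomware staging: 0.275 × 0.62 × 0.12 = 0.02046
  port scan: 0.208 × 0.84 × 0.75 = 0.13104
Normalizing constant Z = 0.021155 + 0.040977 + 0.02046 + 0.13104 = 0.21363.
P(lateral movement | evidence) = 0.021155 / 0.21363 ≈ 0.099
P(DDoS probe | evidence) = 0.040977 / 0.21363 ≈ 0.192
P(ransomware staging | evidence) = 0.02046 / 0.21363 ≈ 0.096
P(port scan | evidence) = 0.13104 / 0.21363 ≈ 0.613

0.099, 0.192, 0.096, 0.613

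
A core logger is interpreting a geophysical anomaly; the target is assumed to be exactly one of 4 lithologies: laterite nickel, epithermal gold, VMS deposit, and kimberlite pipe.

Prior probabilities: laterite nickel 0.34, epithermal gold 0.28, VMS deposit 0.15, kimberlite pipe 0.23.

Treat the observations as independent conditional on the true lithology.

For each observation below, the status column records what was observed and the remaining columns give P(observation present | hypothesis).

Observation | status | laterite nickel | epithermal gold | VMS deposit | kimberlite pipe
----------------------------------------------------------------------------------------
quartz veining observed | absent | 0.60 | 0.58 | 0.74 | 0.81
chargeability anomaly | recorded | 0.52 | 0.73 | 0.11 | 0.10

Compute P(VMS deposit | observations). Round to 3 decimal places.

0.026

By Bayes' rule with conditional independence, the unnormalized weight for each hypothesis is prior × ∏ likelihoods (using 1 − P(present | H) for each absent observation):
  laterite nickel: 0.34 × (1 − 0.60) × 0.52 = 0.07072
  epithermal gold: 0.28 × (1 − 0.58) × 0.73 = 0.085848
  VMS deposit: 0.15 × (1 − 0.74) × 0.11 = 0.00429
  kimberlite pipe: 0.23 × (1 − 0.81) × 0.10 = 0.00437
The unnormalized weights sum to 0.16523.
P(VMS deposit | evidence) = 0.00429 / 0.16523 ≈ 0.026.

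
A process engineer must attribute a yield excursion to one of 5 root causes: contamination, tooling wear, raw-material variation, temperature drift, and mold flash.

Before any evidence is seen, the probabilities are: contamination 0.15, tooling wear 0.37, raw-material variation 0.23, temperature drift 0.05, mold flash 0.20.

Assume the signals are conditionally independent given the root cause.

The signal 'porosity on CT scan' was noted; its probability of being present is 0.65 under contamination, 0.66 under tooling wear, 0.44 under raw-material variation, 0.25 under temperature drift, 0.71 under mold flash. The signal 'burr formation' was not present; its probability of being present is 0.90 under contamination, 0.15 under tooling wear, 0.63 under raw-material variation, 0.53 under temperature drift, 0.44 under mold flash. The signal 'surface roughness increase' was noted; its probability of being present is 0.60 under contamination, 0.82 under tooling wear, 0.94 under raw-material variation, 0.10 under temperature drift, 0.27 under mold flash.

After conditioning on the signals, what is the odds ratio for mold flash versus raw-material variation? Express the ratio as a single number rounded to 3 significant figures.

0.610

Posterior odds equal prior odds times the likelihood ratio; only the two competing hypotheses matter (using 1 − P(present | H) for each absent signal).
  mold flash: 0.20 × 0.71 × (1 − 0.44) × 0.27 = 0.02147
  raw-material variation: 0.23 × 0.44 × (1 − 0.63) × 0.94 = 0.035197
Odds(mold flash : raw-material variation) = 0.02147 / 0.035197 ≈ 0.610.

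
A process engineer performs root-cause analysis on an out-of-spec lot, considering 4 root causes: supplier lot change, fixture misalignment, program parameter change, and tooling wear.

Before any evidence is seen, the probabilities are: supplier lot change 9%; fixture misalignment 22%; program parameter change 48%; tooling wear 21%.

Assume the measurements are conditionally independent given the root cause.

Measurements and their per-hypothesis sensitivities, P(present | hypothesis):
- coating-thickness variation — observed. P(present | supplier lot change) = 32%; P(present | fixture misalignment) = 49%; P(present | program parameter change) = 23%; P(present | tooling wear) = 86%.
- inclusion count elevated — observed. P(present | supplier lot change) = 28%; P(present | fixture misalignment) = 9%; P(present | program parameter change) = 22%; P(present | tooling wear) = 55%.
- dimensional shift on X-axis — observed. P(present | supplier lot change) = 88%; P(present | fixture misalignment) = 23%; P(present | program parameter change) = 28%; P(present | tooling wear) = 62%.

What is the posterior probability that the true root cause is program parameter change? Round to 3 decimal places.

By Bayes' rule with conditional independence, the unnormalized weight for each hypothesis is prior × ∏ likelihoods:
  supplier lot change: 0.09 × 0.32 × 0.28 × 0.88 = 0.0070963
  fixture misalignment: 0.22 × 0.49 × 0.09 × 0.23 = 0.0022315
  program parameter change: 0.48 × 0.23 × 0.22 × 0.28 = 0.0068006
  tooling wear: 0.21 × 0.86 × 0.55 × 0.62 = 0.061585
Marginal likelihood of the evidence = 0.077713.
P(program parameter change | evidence) = 0.0068006 / 0.077713 ≈ 0.088.

0.088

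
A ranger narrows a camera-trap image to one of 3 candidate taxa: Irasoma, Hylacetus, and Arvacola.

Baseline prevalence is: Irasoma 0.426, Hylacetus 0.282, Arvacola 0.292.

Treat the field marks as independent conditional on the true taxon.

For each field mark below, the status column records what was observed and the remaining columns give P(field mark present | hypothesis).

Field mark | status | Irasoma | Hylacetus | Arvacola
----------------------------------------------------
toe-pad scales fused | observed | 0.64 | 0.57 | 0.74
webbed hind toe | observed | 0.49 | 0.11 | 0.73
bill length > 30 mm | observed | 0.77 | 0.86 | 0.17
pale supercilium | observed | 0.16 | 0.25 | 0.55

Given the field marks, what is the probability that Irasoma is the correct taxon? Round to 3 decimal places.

For each hypothesis, the unnormalized posterior weight is prior × product of the field mark likelihoods:
  Irasoma: 0.426 × 0.64 × 0.49 × 0.77 × 0.16 = 0.016459
  Hylacetus: 0.282 × 0.57 × 0.11 × 0.86 × 0.25 = 0.0038015
  Arvacola: 0.292 × 0.74 × 0.73 × 0.17 × 0.55 = 0.014749
Normalizing constant Z = 0.016459 + 0.0038015 + 0.014749 = 0.035009.
P(Irasoma | evidence) = 0.016459 / 0.035009 ≈ 0.470.

0.470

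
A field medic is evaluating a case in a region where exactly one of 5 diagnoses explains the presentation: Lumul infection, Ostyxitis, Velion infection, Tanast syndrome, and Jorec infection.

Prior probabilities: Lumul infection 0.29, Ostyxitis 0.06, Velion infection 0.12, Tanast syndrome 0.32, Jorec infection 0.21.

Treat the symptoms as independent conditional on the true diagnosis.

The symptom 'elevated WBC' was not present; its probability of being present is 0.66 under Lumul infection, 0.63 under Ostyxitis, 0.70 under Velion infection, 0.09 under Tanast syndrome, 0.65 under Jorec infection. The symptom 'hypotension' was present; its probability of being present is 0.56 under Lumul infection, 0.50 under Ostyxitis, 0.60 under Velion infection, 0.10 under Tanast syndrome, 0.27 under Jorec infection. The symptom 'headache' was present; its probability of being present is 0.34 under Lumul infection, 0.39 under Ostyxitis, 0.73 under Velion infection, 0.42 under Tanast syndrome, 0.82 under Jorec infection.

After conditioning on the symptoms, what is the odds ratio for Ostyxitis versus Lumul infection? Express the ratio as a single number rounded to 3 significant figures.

Unnormalized posterior weight (prior times the symptom likelihoods) for each of the two hypotheses (using 1 − P(present | H) for each absent symptom):
  Ostyxitis: 0.06 × (1 − 0.63) × 0.50 × 0.39 = 0.004329
  Lumul infection: 0.29 × (1 − 0.66) × 0.56 × 0.34 = 0.018773
Posterior odds = 0.004329 / 0.018773 ≈ 0.231.

0.231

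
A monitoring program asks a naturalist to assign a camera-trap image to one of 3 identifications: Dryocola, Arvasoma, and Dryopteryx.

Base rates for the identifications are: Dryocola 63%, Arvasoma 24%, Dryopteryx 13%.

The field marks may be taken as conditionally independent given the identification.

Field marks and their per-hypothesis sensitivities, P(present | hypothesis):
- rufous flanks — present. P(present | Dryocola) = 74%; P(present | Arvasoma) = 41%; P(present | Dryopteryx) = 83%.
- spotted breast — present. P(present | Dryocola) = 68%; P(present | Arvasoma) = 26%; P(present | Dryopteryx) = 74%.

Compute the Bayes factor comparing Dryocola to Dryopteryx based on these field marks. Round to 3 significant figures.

0.819

Joint likelihood of the field mark pattern under each hypothesis:
  Dryocola: 0.74 × 0.68 = 0.5032
  Dryopteryx: 0.83 × 0.74 = 0.6142
Bayes factor = 0.5032 / 0.6142 ≈ 0.819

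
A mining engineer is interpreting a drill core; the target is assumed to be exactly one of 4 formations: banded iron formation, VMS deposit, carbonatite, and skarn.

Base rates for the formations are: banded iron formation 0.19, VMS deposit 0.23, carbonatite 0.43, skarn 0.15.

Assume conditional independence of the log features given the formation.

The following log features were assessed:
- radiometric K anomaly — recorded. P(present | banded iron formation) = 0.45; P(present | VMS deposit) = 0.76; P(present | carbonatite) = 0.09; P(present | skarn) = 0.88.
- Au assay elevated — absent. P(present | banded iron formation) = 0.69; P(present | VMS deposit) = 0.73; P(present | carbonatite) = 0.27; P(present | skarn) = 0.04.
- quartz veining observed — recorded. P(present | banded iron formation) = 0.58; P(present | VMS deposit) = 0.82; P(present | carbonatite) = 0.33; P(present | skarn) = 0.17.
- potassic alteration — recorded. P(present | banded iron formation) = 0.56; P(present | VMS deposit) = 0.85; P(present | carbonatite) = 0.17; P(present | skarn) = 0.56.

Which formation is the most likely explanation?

By Bayes' rule with conditional independence, the unnormalized weight for each hypothesis is prior × ∏ likelihoods (using 1 − P(present | H) for each absent log feature):
  banded iron formation: 0.19 × 0.45 × (1 − 0.69) × 0.58 × 0.56 = 0.0086088
  VMS deposit: 0.23 × 0.76 × (1 − 0.73) × 0.82 × 0.85 = 0.032896
  carbonatite: 0.43 × 0.09 × (1 − 0.27) × 0.33 × 0.17 = 0.0015849
  skarn: 0.15 × 0.88 × (1 − 0.04) × 0.17 × 0.56 = 0.012064
Normalizing constant Z = 0.0086088 + 0.032896 + 0.0015849 + 0.012064 = 0.055153.
P(banded iron formation | evidence) ≈ 0.0086088 / 0.055153 ≈ 0.156
P(VMS deposit | evidence) ≈ 0.032896 / 0.055153 ≈ 0.596
P(carbonatite | evidence) ≈ 0.0015849 / 0.055153 ≈ 0.029
P(skarn | evidence) ≈ 0.012064 / 0.055153 ≈ 0.219
The largest is 0.596, so VMS deposit is most probable.

VMS deposit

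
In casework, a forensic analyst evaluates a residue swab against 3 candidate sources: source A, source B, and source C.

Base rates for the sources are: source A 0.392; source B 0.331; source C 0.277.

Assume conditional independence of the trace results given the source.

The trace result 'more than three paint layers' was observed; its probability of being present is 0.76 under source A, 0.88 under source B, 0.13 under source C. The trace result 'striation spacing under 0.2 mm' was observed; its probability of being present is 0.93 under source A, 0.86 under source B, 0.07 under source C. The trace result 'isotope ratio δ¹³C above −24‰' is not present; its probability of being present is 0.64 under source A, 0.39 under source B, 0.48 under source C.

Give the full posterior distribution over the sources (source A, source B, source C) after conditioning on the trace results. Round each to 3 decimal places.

0.393, 0.602, 0.005

Multiply each prior by the joint likelihood of the trace result pattern (using 1 − P(present | H) for each absent trace result):
  source A: 0.392 × 0.76 × 0.93 × (1 − 0.64) = 0.099744
  source B: 0.331 × 0.88 × 0.86 × (1 − 0.39) = 0.15281
  source C: 0.277 × 0.13 × 0.07 × (1 − 0.48) = 0.0013108
Normalizing constant Z = 0.099744 + 0.15281 + 0.0013108 = 0.25386.
P(source A | evidence) = 0.099744 / 0.25386 ≈ 0.393
P(source B | evidence) = 0.15281 / 0.25386 ≈ 0.602
P(source C | evidence) = 0.0013108 / 0.25386 ≈ 0.005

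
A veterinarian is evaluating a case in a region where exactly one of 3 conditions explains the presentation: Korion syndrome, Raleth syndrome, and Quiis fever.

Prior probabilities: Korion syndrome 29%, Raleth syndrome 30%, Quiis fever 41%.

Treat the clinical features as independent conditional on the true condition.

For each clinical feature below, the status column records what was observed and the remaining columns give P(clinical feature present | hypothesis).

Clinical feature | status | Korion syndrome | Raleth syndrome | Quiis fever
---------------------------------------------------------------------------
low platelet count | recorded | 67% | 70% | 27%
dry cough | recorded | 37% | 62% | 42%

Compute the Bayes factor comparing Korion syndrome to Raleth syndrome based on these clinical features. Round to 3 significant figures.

0.571

Joint likelihood of the clinical feature pattern under each hypothesis:
  Korion syndrome: 0.67 × 0.37 = 0.2479
  Raleth syndrome: 0.70 × 0.62 = 0.434
Bayes factor = 0.2479 / 0.434 ≈ 0.571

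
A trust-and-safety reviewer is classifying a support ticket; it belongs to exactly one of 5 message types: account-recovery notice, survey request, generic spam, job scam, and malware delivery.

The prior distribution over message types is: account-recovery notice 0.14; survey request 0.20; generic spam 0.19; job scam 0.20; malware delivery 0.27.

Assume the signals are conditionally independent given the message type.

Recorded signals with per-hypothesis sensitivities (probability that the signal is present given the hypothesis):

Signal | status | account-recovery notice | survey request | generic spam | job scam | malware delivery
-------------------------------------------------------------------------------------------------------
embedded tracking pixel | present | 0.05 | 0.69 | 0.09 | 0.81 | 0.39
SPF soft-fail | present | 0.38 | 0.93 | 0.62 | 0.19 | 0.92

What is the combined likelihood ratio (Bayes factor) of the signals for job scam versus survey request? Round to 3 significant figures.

0.240

Take the product of per-signal likelihoods under each hypothesis, then divide.
  job scam: 0.81 × 0.19 = 0.1539
  survey request: 0.69 × 0.93 = 0.6417
Bayes factor = 0.1539 / 0.6417 ≈ 0.240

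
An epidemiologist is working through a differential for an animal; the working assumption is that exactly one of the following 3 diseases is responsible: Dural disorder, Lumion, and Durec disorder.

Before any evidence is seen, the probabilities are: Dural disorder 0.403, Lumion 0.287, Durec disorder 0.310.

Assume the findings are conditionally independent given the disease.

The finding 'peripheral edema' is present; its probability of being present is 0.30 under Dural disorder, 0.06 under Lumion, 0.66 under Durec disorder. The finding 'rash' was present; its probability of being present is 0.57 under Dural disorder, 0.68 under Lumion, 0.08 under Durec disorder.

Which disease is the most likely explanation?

Multiply each prior by the joint likelihood of the evidence pattern:
  Dural disorder: 0.403 × 0.30 × 0.57 = 0.068913
  Lumion: 0.287 × 0.06 × 0.68 = 0.01171
  Durec disorder: 0.310 × 0.66 × 0.08 = 0.016368
Normalizing constant Z = 0.068913 + 0.01171 + 0.016368 = 0.096991.
P(Dural disorder | evidence) ≈ 0.068913 / 0.096991 ≈ 0.711
P(Lumion | evidence) ≈ 0.01171 / 0.096991 ≈ 0.121
P(Durec disorder | evidence) ≈ 0.016368 / 0.096991 ≈ 0.169
The largest is 0.711, so Dural disorder is most probable.

Dural disorder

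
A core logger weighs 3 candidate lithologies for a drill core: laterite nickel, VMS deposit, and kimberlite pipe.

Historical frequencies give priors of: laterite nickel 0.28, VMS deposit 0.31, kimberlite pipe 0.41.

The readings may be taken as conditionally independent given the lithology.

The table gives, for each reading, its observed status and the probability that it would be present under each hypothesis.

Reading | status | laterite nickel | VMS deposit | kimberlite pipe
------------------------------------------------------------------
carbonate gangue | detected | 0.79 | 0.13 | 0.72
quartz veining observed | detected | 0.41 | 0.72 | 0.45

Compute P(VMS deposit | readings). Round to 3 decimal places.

0.115

By Bayes' rule with conditional independence, the unnormalized weight for each hypothesis is prior × ∏ likelihoods:
  laterite nickel: 0.28 × 0.79 × 0.41 = 0.090692
  VMS deposit: 0.31 × 0.13 × 0.72 = 0.029016
  kimberlite pipe: 0.41 × 0.72 × 0.45 = 0.13284
Normalizing constant Z = 0.090692 + 0.029016 + 0.13284 = 0.25255.
P(VMS deposit | evidence) = 0.029016 / 0.25255 ≈ 0.115.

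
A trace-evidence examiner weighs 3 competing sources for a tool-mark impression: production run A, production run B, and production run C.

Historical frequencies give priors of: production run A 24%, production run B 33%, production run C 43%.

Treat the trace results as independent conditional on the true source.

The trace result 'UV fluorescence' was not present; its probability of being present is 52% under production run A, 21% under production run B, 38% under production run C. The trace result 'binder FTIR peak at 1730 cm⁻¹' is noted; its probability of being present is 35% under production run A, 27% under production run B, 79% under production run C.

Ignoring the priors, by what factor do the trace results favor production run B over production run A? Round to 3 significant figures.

1.27

Take the product of per-trace result likelihoods under each hypothesis (using 1 − P(present | H) for each absent trace result), then divide.
  production run B: (1 − 0.21) × 0.27 = 0.2133
  production run A: (1 − 0.52) × 0.35 = 0.168
Bayes factor = 0.2133 / 0.168 ≈ 1.27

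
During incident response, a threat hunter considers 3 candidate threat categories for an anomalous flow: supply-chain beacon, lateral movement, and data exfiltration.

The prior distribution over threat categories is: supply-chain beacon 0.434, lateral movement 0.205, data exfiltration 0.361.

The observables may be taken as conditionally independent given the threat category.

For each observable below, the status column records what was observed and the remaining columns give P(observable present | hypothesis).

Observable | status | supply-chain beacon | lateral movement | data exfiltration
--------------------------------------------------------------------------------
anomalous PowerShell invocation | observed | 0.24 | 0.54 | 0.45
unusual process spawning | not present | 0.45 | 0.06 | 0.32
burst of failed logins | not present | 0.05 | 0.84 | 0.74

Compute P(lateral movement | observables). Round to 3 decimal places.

0.167

Multiply each prior by the joint likelihood of the observable pattern (using 1 − P(present | H) for each absent observable):
  supply-chain beacon: 0.434 × 0.24 × (1 − 0.45) × (1 − 0.05) = 0.054424
  lateral movement: 0.205 × 0.54 × (1 − 0.06) × (1 − 0.84) = 0.016649
  data exfiltration: 0.361 × 0.45 × (1 − 0.32) × (1 − 0.74) = 0.028721
Marginal likelihood of the evidence = 0.099794.
P(lateral movement | evidence) = 0.016649 / 0.099794 ≈ 0.167.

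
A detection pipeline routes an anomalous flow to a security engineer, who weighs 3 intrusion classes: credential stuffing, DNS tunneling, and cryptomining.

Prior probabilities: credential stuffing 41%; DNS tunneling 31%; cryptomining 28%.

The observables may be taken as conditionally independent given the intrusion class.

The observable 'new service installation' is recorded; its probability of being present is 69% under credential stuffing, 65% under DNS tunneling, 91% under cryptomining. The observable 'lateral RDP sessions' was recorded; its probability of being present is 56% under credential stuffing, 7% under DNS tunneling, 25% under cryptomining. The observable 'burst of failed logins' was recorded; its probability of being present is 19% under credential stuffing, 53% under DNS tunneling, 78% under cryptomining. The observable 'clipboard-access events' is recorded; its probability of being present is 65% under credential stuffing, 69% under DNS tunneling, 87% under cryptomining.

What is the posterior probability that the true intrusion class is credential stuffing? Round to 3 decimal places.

0.288

By Bayes' rule with conditional independence, the unnormalized weight for each hypothesis is prior × ∏ likelihoods:
  credential stuffing: 0.41 × 0.69 × 0.56 × 0.19 × 0.65 = 0.019565
  DNS tunneling: 0.31 × 0.65 × 0.07 × 0.53 × 0.69 = 0.0051582
  cryptomining: 0.28 × 0.91 × 0.25 × 0.78 × 0.87 = 0.043227
The unnormalized weights sum to 0.06795.
P(credential stuffing | evidence) = 0.019565 / 0.06795 ≈ 0.288.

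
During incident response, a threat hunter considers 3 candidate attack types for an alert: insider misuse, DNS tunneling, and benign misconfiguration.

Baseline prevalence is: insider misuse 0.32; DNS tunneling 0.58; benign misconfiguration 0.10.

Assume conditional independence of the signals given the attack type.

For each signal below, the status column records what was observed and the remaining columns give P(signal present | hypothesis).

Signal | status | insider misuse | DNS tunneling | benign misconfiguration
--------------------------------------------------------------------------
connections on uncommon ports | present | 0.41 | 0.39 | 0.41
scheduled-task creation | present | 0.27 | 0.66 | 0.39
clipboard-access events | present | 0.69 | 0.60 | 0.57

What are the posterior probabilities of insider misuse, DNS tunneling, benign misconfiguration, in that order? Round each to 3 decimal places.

0.199, 0.727, 0.074

By Bayes' rule with conditional independence, the unnormalized weight for each hypothesis is prior × ∏ likelihoods:
  insider misuse: 0.32 × 0.41 × 0.27 × 0.69 = 0.024443
  DNS tunneling: 0.58 × 0.39 × 0.66 × 0.60 = 0.089575
  benign misconfiguration: 0.10 × 0.41 × 0.39 × 0.57 = 0.0091143
Marginal likelihood of the evidence = 0.12313.
P(insider misuse | evidence) = 0.024443 / 0.12313 ≈ 0.199
P(DNS tunneling | evidence) = 0.089575 / 0.12313 ≈ 0.727
P(benign misconfiguration | evidence) = 0.0091143 / 0.12313 ≈ 0.074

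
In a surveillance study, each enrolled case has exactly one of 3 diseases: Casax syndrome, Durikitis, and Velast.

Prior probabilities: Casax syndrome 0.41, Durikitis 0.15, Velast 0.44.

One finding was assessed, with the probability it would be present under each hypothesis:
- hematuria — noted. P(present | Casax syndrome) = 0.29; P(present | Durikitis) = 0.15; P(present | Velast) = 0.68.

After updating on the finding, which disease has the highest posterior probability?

Velast

By Bayes' rule, the unnormalized weight for each hypothesis is prior × likelihood:
  Casax syndrome: 0.41 × 0.29 = 0.1189
  Durikitis: 0.15 × 0.15 = 0.0225
  Velast: 0.44 × 0.68 = 0.2992
Normalizing constant Z = 0.1189 + 0.0225 + 0.2992 = 0.4406.
P(Casax syndrome | evidence) ≈ 0.1189 / 0.4406 ≈ 0.270
P(Durikitis | evidence) ≈ 0.0225 / 0.4406 ≈ 0.051
P(Velast | evidence) ≈ 0.2992 / 0.4406 ≈ 0.679
The largest is 0.679, so Velast is most probable.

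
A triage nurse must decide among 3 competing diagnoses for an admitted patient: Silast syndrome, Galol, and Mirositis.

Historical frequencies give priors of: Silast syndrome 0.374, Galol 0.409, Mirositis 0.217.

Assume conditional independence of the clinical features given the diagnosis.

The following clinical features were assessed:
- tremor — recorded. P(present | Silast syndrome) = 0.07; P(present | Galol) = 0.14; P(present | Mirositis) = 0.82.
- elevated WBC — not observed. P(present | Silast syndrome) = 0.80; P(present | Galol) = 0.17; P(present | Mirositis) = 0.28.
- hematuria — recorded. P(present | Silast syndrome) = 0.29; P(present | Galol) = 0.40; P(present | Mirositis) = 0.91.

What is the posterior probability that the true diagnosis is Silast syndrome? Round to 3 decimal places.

For each hypothesis, the unnormalized posterior weight is prior × product of the clinical feature likelihoods (using 1 − P(present | H) for each absent clinical feature):
  Silast syndrome: 0.374 × 0.07 × (1 − 0.80) × 0.29 = 0.0015184
  Galol: 0.409 × 0.14 × (1 − 0.17) × 0.40 = 0.01901
  Mirositis: 0.217 × 0.82 × (1 − 0.28) × 0.91 = 0.11659
The unnormalized weights sum to 0.13712.
P(Silast syndrome | evidence) = 0.0015184 / 0.13712 ≈ 0.011.

0.011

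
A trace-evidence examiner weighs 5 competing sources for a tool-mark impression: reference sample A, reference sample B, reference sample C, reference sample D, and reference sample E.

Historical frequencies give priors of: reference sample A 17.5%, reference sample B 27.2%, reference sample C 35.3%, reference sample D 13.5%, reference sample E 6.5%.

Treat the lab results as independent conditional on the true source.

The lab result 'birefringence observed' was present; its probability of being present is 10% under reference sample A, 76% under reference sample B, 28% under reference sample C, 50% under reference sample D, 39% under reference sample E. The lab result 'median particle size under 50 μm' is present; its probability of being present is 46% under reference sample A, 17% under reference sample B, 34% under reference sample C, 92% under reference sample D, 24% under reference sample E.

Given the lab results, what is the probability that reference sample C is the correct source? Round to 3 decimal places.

0.232

Multiply each prior by the joint likelihood of the lab result pattern:
  reference sample A: 0.175 × 0.10 × 0.46 = 0.00805
  reference sample B: 0.272 × 0.76 × 0.17 = 0.035142
  reference sample C: 0.353 × 0.28 × 0.34 = 0.033606
  reference sample D: 0.135 × 0.50 × 0.92 = 0.0621
  reference sample E: 0.065 × 0.39 × 0.24 = 0.006084
The unnormalized weights sum to 0.14498.
P(reference sample C | evidence) = 0.033606 / 0.14498 ≈ 0.232.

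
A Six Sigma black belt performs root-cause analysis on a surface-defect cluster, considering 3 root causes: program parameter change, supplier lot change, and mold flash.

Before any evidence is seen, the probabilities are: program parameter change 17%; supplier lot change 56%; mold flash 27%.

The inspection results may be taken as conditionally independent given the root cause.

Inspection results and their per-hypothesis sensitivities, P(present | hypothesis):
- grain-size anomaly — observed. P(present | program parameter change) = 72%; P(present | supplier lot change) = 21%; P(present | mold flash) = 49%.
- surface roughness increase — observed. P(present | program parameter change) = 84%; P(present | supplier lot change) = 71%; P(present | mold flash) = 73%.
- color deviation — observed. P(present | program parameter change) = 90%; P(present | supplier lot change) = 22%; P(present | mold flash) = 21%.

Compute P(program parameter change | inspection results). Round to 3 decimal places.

By Bayes' rule with conditional independence, the unnormalized weight for each hypothesis is prior × ∏ likelihoods:
  program parameter change: 0.17 × 0.72 × 0.84 × 0.90 = 0.092534
  supplier lot change: 0.56 × 0.21 × 0.71 × 0.22 = 0.018369
  mold flash: 0.27 × 0.49 × 0.73 × 0.21 = 0.020282
Normalizing constant Z = 0.092534 + 0.018369 + 0.020282 = 0.13119.
P(program parameter change | evidence) = 0.092534 / 0.13119 ≈ 0.705.

0.705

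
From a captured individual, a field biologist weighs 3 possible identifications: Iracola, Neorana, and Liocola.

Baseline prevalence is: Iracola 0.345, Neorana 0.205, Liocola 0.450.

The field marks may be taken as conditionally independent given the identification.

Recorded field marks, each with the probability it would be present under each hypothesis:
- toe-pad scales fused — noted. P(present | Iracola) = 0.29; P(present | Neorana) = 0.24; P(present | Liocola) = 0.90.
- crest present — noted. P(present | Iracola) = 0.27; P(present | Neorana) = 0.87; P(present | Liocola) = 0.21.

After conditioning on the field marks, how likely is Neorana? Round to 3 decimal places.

0.276

By Bayes' rule with conditional independence, the unnormalized weight for each hypothesis is prior × ∏ likelihoods:
  Iracola: 0.345 × 0.29 × 0.27 = 0.027013
  Neorana: 0.205 × 0.24 × 0.87 = 0.042804
  Liocola: 0.450 × 0.90 × 0.21 = 0.08505
The unnormalized weights sum to 0.15487.
P(Neorana | evidence) = 0.042804 / 0.15487 ≈ 0.276.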